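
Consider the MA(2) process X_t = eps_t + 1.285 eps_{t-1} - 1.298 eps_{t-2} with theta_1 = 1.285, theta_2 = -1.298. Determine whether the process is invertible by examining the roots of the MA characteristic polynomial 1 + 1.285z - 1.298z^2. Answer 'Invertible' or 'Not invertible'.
\text{Not invertible}

The MA(q) characteristic polynomial is P(z) = 1 + 1.285z - 1.298z^2.
Invertibility requires all roots to lie outside the unit circle, i.e. |z| > 1 for every root.
Set 1 + (1.285) z + (-1.298) z^2 = 0, i.e. a z^2 + b z + c = 0 with a = -1.298, b = 1.285, c = 1.
Discriminant D = b^2 - 4ac = (1.285)^2 - 4*(-1.298)*1 = 1.651225 - (-5.192) = 6.843225.
D >= 0, so the roots are real: z = (-b +/- sqrt(D)) / (2a) = (-1.285 +/- 2.615956) / (-2.596).
  z_1 = (-1.285 + 2.615956) / (-2.596) = -0.5127,   |z_1| = 0.5127.
  z_2 = (-1.285 - 2.615956) / (-2.596) = 1.5027,   |z_2| = 1.5027.
Moduli of all roots: 0.5127, 1.5027.
All moduli strictly greater than 1? No.
Verdict: Not invertible.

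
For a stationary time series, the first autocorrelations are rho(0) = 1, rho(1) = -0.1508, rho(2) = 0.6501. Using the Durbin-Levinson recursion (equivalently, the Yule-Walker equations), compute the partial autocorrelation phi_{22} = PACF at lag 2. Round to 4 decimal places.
\phi_{22} = 0.6420

The PACF at lag k is phi_{kk}, the last component of the solution
to the Yule-Walker system G_k phi = r_k where
  (G_k)_{ij} = rho(|i - j|), (r_k)_i = rho(i), i,j = 1..k.
Equivalently, Durbin-Levinson gives phi_{kk} iteratively:
  phi_{11} = rho(1)
  phi_{kk} = [rho(k) - sum_{j=1..k-1} phi_{k-1,j} rho(k-j)]
            / [1 - sum_{j=1..k-1} phi_{k-1,j} rho(j)],
  phi_{k,j} = phi_{k-1,j} - phi_{kk} phi_{k-1,k-j},  j = 1..k-1.
Step k = 1:
  phi_11 = rho(1) = -0.1508.
Step k = 2:
  phi_22 = [rho(2) - phi_11 rho(1)] / [1 - phi_11 rho(1)] = [0.6501 - (-0.1508)(-0.1508)] / [1 - (-0.1508)(-0.1508)]
         = 0.62735936 / 0.97725936 = 0.642.
Therefore phi_{22} = 0.6420.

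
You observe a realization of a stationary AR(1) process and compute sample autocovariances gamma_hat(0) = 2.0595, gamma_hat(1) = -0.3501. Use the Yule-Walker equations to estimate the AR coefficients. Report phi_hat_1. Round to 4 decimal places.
\hat\phi_{1} = -0.1700

The Yule-Walker equations for an AR(p) process read, in matrix form,
  Gamma_p phi = r_p,   with   (Gamma_p)_{ij} = gamma(|i - j|),
                       (r_p)_i = gamma(i),   i,j = 1..p.
Substitute the sample gammas (Toeplitz matrix and right-hand side of size 1):
  Gamma_p = [[2.0595]]
  r_p     = [-0.3501]
With p = 1 this is the single equation gamma(0) phi_1 = gamma(1):
  phi_hat_1 = gamma(1) / gamma(0) = -0.3501 / 2.0595 = -0.1700.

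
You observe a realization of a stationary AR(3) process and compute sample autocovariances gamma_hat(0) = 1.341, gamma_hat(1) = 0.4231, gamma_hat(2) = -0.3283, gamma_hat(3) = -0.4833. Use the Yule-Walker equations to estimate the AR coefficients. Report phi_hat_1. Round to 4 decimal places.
\hat\phi_{1} = 0.3700

The Yule-Walker equations for an AR(p) process read, in matrix form,
  Gamma_p phi = r_p,   with   (Gamma_p)_{ij} = gamma(|i - j|),
                       (r_p)_i = gamma(i),   i,j = 1..p.
Substitute the sample gammas (Toeplitz matrix and right-hand side of size 3):
  Gamma_p = [[1.341, 0.4231, -0.3283], [0.4231, 1.341, 0.4231], [-0.3283, 0.4231, 1.341]]
  r_p     = [0.4231, -0.3283, -0.4833]
Written out (R1..R3):
  (R1) 1.341 phi_1 + 0.4231 phi_2 - 0.3283 phi_3 = 0.4231
  (R2) 0.4231 phi_1 + 1.341 phi_2 + 0.4231 phi_3 = -0.3283
  (R3) -0.3283 phi_1 + 0.4231 phi_2 + 1.341 phi_3 = -0.4833
Gaussian elimination:
  R2 <- R2 - (0.4231/1.341) R1 = R2 - (0.315511) R1:  1.207507 phi_2 + 0.526682 phi_3 = -0.461793
  R3 <- R3 - (-0.3283/1.341) R1 = R3 - (-0.244817) R1:  0.526682 phi_2 + 1.260626 phi_3 = -0.379718
  R3 <- R3 - (0.526682/1.207507) R2 = R3 - (0.436173) R2:  1.030902 phi_3 = -0.178296
Back-substitution:
  phi_hat_3 = -0.178296 / 1.030902 = -0.172952
  phi_hat_2 = (-0.461793 - (0.526682)(-0.172952)) / 1.207507 = -0.306998
  phi_hat_1 = (0.4231 - (0.4231)(-0.306998) - (-0.3283)(-0.172952)) / 1.341 = 0.37003
So phi_hat = [0.3700, -0.3070, -0.1730].
Therefore phi_hat_1 = 0.3700.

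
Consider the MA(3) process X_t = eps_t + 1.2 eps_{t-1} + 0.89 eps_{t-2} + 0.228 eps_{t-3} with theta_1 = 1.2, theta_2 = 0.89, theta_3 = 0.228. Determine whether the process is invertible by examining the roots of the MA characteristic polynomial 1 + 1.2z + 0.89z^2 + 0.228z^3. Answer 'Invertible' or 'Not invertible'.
\text{Invertible}

The MA(q) characteristic polynomial is P(z) = 1 + 1.2z + 0.89z^2 + 0.228z^3.
Invertibility requires all roots to lie outside the unit circle, i.e. |z| > 1 for every root.
Degree 3: look for a simple real root z0 first, then factor out (1 - z/z0) and solve the remaining quadratic.
Testing z0 = -2.5: P(-2.5) = 1 + (1.2)(-2.5) + (0.89)(-2.5)^2 + (0.228)(-2.5)^3
  = 1 + (-3) + (5.5625) + (-3.5625) = 0.  So z_0 = -2.5 is a root, |z_0| = 2.5.
Divide out the factor (1 + 0.4 z) = (1 - z/z0) (since 1/z0 = -0.4):
  P(z) = (1 + 0.4 z)(1 + (0.8) z + (0.57) z^2)
  [check: z-coef 0.8 - (-0.4) = 1.2; z^2-coef 0.57 - (-0.4)(0.8) = 0.89; z^3-coef -(-0.4)(0.57) = 0.228.]
Remaining roots from the quadratic factor 1 + (0.8) z + (0.57) z^2:
  Set 1 + (0.8) z + (0.57) z^2 = 0, i.e. a z^2 + b z + c = 0 with a = 0.57, b = 0.8, c = 1.
  Discriminant D = b^2 - 4ac = (0.8)^2 - 4*(0.57)*1 = 0.64 - (2.28) = -1.64.
  D < 0, so the roots are the complex-conjugate pair z = (-b +/- i sqrt(-D)) / (2a) = -0.7018 +/- 1.1234i.
  For a conjugate pair |z|^2 = z * conj(z) = (product of roots) = c/a = 1/(0.57) = 1.754386, so |z| = sqrt(1.754386) = 1.3245 for both roots.
Moduli of all roots: 2.5000, 1.3245, 1.3245.
All moduli strictly greater than 1? Yes.
Verdict: Invertible.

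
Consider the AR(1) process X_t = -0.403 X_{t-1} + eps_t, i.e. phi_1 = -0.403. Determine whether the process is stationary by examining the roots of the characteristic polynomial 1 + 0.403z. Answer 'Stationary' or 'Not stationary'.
\text{Stationary}

The AR(p) characteristic polynomial is P(z) = 1 + 0.403z.
Stationarity requires all roots to lie outside the unit circle, i.e. |z| > 1 for every root.
This is linear in z: 1 + (0.403) z = 0  =>  z = -1/(0.403) = -2.48139,  |z| = 2.48139.
Moduli of all roots: 2.4814.
All moduli strictly greater than 1? Yes.
Verdict: Stationary.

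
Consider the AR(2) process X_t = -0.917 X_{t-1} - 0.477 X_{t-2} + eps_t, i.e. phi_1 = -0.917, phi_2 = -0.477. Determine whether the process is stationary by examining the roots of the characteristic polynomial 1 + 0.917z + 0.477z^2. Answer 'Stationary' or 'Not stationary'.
\text{Stationary}

The AR(p) characteristic polynomial is P(z) = 1 + 0.917z + 0.477z^2.
Stationarity requires all roots to lie outside the unit circle, i.e. |z| > 1 for every root.
Set 1 + (0.917) z + (0.477) z^2 = 0, i.e. a z^2 + b z + c = 0 with a = 0.477, b = 0.917, c = 1.
Discriminant D = b^2 - 4ac = (0.917)^2 - 4*(0.477)*1 = 0.840889 - (1.908) = -1.067111.
D < 0, so the roots are the complex-conjugate pair z = (-b +/- i sqrt(-D)) / (2a) = -0.9612 +/- 1.0828i.
For a conjugate pair |z|^2 = z * conj(z) = (product of roots) = c/a = 1/(0.477) = 2.096436, so |z| = sqrt(2.096436) = 1.4479 for both roots.
Moduli of all roots: 1.4479, 1.4479.
All moduli strictly greater than 1? Yes.
Verdict: Stationary.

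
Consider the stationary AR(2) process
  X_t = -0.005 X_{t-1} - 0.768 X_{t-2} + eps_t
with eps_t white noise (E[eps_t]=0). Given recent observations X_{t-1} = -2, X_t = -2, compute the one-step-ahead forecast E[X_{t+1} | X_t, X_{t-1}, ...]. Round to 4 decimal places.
E[X_{t+1} \mid \mathcal F_t] = 1.5460

For an AR(p) model X_t = c + sum_i phi_i X_{t-i} + eps_t, the
one-step-ahead conditional mean is
  E[X_{t+1} | X_t, ...] = c + sum_i phi_i X_{t+1-i}.
Substitute known values:
  E[X_{t+1} | ...] = (-0.005) * (-2) + (-0.768) * (-2)
                   = 1.5460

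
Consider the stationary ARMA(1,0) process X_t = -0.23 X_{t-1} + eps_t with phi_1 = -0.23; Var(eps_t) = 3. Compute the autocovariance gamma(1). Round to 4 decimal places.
\gamma(1) = -0.7285

Multiply the model equation by X_{t-k} and take expectations. With theta_0 = psi_0 = 1 and psi_j the MA(infinity) weights, this gives
  gamma(k) - sum_i phi_i gamma(k-i) = c_k,
  c_k = sigma^2 * sum_{j=k..q} theta_j psi_{j-k}   (c_k = 0 for k > q),
using gamma(-m) = gamma(m).
Pure AR (q = 0): c_0 = sigma^2 = 3, c_k = 0 for k >= 1.
Equations for k = 0 and k = 1 (AR order 1):
  gamma(0) = phi_1 gamma(1) + c_0
  gamma(1) = phi_1 gamma(0) + c_1
Substituting the second into the first: gamma(0) (1 - phi_1^2) = c_0 + phi_1 c_1, so
  gamma(0) = c_0 / (1 - phi_1^2) = 3 / (1 - (-0.23)^2) = 3 / 0.9471 = 3.167564.
  gamma(1) = phi_1 gamma(0) = (-0.23)(3.167564) = -0.72854.
Therefore gamma(1) = -0.7285 (to 4 decimal places).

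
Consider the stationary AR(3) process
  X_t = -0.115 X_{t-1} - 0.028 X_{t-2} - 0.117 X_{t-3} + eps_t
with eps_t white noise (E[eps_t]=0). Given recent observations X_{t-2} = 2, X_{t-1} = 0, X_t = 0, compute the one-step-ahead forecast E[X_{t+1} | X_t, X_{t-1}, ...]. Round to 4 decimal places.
E[X_{t+1} \mid \mathcal F_t] = -0.2340

For an AR(p) model X_t = c + sum_i phi_i X_{t-i} + eps_t, the
one-step-ahead conditional mean is
  E[X_{t+1} | X_t, ...] = c + sum_i phi_i X_{t+1-i}.
Substitute known values:
  E[X_{t+1} | ...] = (-0.115) * (0) + (-0.028) * (0) + (-0.117) * (2)
                   = -0.2340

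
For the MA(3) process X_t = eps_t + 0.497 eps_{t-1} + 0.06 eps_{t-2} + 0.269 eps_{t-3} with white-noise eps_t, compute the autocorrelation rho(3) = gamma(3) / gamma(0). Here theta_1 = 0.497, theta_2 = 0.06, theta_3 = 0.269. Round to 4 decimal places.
\rho(3) = 0.2033

For an MA(q) process with theta_0 = 1, the autocovariance is
  gamma(k) = sigma^2 * sum_{i=0..q-k} theta_i * theta_{i+k},
and rho(k) = gamma(k) / gamma(0). Sigma^2 cancels.
  numerator   = (1)*(0.269) = 0.269.
  denominator = (1)^2 + (0.497)^2 + (0.06)^2 + (0.269)^2 = 1.32297.
  rho(3) = 0.269 / 1.32297 = 0.2033.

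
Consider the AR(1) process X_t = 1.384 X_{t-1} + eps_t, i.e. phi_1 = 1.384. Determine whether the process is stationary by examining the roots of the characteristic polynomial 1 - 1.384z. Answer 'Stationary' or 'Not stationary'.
\text{Not stationary}

The AR(p) characteristic polynomial is P(z) = 1 - 1.384z.
Stationarity requires all roots to lie outside the unit circle, i.e. |z| > 1 for every root.
This is linear in z: 1 + (-1.384) z = 0  =>  z = -1/(-1.384) = 0.722543,  |z| = 0.722543.
Moduli of all roots: 0.7225.
All moduli strictly greater than 1? No.
Verdict: Not stationary.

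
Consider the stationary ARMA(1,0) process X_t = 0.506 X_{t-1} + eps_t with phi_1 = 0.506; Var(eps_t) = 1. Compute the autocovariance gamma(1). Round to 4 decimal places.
\gamma(1) = 0.6801

Multiply the model equation by X_{t-k} and take expectations. With theta_0 = psi_0 = 1 and psi_j the MA(infinity) weights, this gives
  gamma(k) - sum_i phi_i gamma(k-i) = c_k,
  c_k = sigma^2 * sum_{j=k..q} theta_j psi_{j-k}   (c_k = 0 for k > q),
using gamma(-m) = gamma(m).
Pure AR (q = 0): c_0 = sigma^2 = 1, c_k = 0 for k >= 1.
Equations for k = 0 and k = 1 (AR order 1):
  gamma(0) = phi_1 gamma(1) + c_0
  gamma(1) = phi_1 gamma(0) + c_1
Substituting the second into the first: gamma(0) (1 - phi_1^2) = c_0 + phi_1 c_1, so
  gamma(0) = c_0 / (1 - phi_1^2) = 1 / (1 - (0.506)^2) = 1 / 0.743964 = 1.344151.
  gamma(1) = phi_1 gamma(0) = (0.506)(1.344151) = 0.68014.
Therefore gamma(1) = 0.6801 (to 4 decimal places).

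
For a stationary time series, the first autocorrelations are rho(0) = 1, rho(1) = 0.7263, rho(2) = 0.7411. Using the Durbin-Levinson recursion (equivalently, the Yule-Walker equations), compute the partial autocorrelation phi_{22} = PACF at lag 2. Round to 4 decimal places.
\phi_{22} = 0.4520

The PACF at lag k is phi_{kk}, the last component of the solution
to the Yule-Walker system G_k phi = r_k where
  (G_k)_{ij} = rho(|i - j|), (r_k)_i = rho(i), i,j = 1..k.
Equivalently, Durbin-Levinson gives phi_{kk} iteratively:
  phi_{11} = rho(1)
  phi_{kk} = [rho(k) - sum_{j=1..k-1} phi_{k-1,j} rho(k-j)]
            / [1 - sum_{j=1..k-1} phi_{k-1,j} rho(j)],
  phi_{k,j} = phi_{k-1,j} - phi_{kk} phi_{k-1,k-j},  j = 1..k-1.
Step k = 1:
  phi_11 = rho(1) = 0.7263.
Step k = 2:
  phi_22 = [rho(2) - phi_11 rho(1)] / [1 - phi_11 rho(1)] = [0.7411 - (0.7263)(0.7263)] / [1 - (0.7263)(0.7263)]
         = 0.21358831 / 0.47248831 = 0.452.
Therefore phi_{22} = 0.4520.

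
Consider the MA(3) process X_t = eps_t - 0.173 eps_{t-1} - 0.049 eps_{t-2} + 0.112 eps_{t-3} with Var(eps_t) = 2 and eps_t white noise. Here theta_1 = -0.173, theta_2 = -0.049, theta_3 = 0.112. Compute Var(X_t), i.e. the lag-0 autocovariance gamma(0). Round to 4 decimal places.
\gamma(0) = 2.0897

For an MA(q) process X_t = eps_t + sum_i theta_i eps_{t-i} with
Var(eps_t) = sigma^2, the variance is
  gamma(0) = sigma^2 * (1 + sum_i theta_i^2).
  sum_i theta_i^2 = (-0.173)^2 + (-0.049)^2 + (0.112)^2 = 0.029929 + 0.002401 + 0.012544 = 0.044874.
  gamma(0) = 2 * (1 + 0.044874) = 2 * 1.044874 = 2.089748, which rounds to 2.0897.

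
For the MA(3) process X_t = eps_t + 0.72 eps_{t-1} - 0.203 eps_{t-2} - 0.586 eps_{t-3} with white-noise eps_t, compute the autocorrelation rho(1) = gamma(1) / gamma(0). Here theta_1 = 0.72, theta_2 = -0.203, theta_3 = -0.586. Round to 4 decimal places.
\rho(1) = 0.3641

For an MA(q) process with theta_0 = 1, the autocovariance is
  gamma(k) = sigma^2 * sum_{i=0..q-k} theta_i * theta_{i+k},
and rho(k) = gamma(k) / gamma(0). Sigma^2 cancels.
  numerator   = (1)*(0.72) + (0.72)*(-0.203) + (-0.203)*(-0.586) = 0.692798.
  denominator = (1)^2 + (0.72)^2 + (-0.203)^2 + (-0.586)^2 = 1.903005.
  rho(1) = 0.692798 / 1.903005 = 0.3641.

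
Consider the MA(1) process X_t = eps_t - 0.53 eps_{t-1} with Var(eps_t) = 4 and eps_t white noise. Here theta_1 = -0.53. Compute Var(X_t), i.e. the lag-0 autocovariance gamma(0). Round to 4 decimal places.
\gamma(0) = 5.1236

For an MA(q) process X_t = eps_t + sum_i theta_i eps_{t-i} with
Var(eps_t) = sigma^2, the variance is
  gamma(0) = sigma^2 * (1 + sum_i theta_i^2).
  sum_i theta_i^2 = (-0.53)^2 = 0.2809.
  gamma(0) = 4 * (1 + 0.2809) = 4 * 1.2809 = 5.1236.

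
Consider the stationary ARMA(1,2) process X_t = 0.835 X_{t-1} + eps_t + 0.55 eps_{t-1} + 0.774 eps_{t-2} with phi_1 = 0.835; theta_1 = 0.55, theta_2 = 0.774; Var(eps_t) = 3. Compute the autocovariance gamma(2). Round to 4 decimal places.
\gamma(2) = 38.2346

Multiply the model equation by X_{t-k} and take expectations. With theta_0 = psi_0 = 1 and psi_j the MA(infinity) weights, this gives
  gamma(k) - sum_i phi_i gamma(k-i) = c_k,
  c_k = sigma^2 * sum_{j=k..q} theta_j psi_{j-k}   (c_k = 0 for k > q),
using gamma(-m) = gamma(m).
psi-weights needed (psi_j = theta_j + sum_i phi_i psi_{j-i}):
  psi_1 = theta_1 + phi_1 = 0.55 + (0.835) = 1.385
  psi_2 = theta_2 + phi_1 psi_1 = 0.774 + (0.835)(1.385) = 1.930475
Right-hand sides:
  c_0 = sigma^2 (1 + theta_1 psi_1 + theta_2 psi_2) = 3 * (1 + (0.55)(1.385) + (0.774)(1.930475)) = 3 * 3.255938 = 9.767813
  c_1 = sigma^2 (theta_1 + theta_2 psi_1) = 3 * (0.55 + (0.774)(1.385)) = 4.86597
  c_2 = sigma^2 theta_2 = 3 * (0.774) = 2.322
Equations for k = 0 and k = 1 (AR order 1):
  gamma(0) = phi_1 gamma(1) + c_0
  gamma(1) = phi_1 gamma(0) + c_1
Substituting the second into the first: gamma(0) (1 - phi_1^2) = c_0 + phi_1 c_1, so
  gamma(0) = (c_0 + phi_1 c_1) / (1 - phi_1^2) = (9.767813 + (0.835)(4.86597)) / (1 - (0.835)^2) = 13.830898 / 0.302775 = 45.680449.
  gamma(1) = phi_1 gamma(0) + c_1 = (0.835)(45.680449) + (4.86597) = 43.009145.
For k = 2: gamma(2) = phi_1 gamma(1) + c_2
  = (0.835)(43.009145) + (2.322) = 38.234636.
Therefore gamma(2) = 38.2346 (to 4 decimal places).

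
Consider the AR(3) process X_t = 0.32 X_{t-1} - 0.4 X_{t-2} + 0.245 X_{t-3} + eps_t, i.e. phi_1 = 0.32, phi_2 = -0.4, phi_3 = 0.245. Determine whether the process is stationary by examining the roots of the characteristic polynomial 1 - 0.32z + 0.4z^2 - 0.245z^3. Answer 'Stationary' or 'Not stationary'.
\text{Stationary}

The AR(p) characteristic polynomial is P(z) = 1 - 0.32z + 0.4z^2 - 0.245z^3.
Stationarity requires all roots to lie outside the unit circle, i.e. |z| > 1 for every root.
Degree 3: look for a simple real root z0 first, then factor out (1 - z/z0) and solve the remaining quadratic.
Testing z0 = 2: P(2) = 1 + (-0.32)(2) + (0.4)(2)^2 + (-0.245)(2)^3
  = 1 + (-0.64) + (1.6) + (-1.96) = 0.  So z_0 = 2 is a root, |z_0| = 2.
Divide out the factor (1 - 0.5 z) = (1 - z/z0) (since 1/z0 = 0.5):
  P(z) = (1 - 0.5 z)(1 + (0.18) z + (0.49) z^2)
  [check: z-coef 0.18 - (0.5) = -0.32; z^2-coef 0.49 - (0.5)(0.18) = 0.4; z^3-coef -(0.5)(0.49) = -0.245.]
Remaining roots from the quadratic factor 1 + (0.18) z + (0.49) z^2:
  Set 1 + (0.18) z + (0.49) z^2 = 0, i.e. a z^2 + b z + c = 0 with a = 0.49, b = 0.18, c = 1.
  Discriminant D = b^2 - 4ac = (0.18)^2 - 4*(0.49)*1 = 0.0324 - (1.96) = -1.9276.
  D < 0, so the roots are the complex-conjugate pair z = (-b +/- i sqrt(-D)) / (2a) = -0.1837 +/- 1.4167i.
  For a conjugate pair |z|^2 = z * conj(z) = (product of roots) = c/a = 1/(0.49) = 2.040816, so |z| = sqrt(2.040816) = 1.4286 for both roots.
Moduli of all roots: 2.0000, 1.4286, 1.4286.
All moduli strictly greater than 1? Yes.
Verdict: Stationary.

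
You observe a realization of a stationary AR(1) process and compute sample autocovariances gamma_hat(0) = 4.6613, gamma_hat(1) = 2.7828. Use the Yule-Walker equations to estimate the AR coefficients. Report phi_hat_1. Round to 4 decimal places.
\hat\phi_{1} = 0.5970

The Yule-Walker equations for an AR(p) process read, in matrix form,
  Gamma_p phi = r_p,   with   (Gamma_p)_{ij} = gamma(|i - j|),
                       (r_p)_i = gamma(i),   i,j = 1..p.
Substitute the sample gammas (Toeplitz matrix and right-hand side of size 1):
  Gamma_p = [[4.6613]]
  r_p     = [2.7828]
With p = 1 this is the single equation gamma(0) phi_1 = gamma(1):
  phi_hat_1 = gamma(1) / gamma(0) = 2.7828 / 4.6613 = 0.5970.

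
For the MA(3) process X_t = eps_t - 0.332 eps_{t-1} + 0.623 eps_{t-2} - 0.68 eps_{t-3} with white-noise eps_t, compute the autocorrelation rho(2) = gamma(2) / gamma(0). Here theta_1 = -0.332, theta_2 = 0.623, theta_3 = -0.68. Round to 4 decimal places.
\rho(2) = 0.4329

For an MA(q) process with theta_0 = 1, the autocovariance is
  gamma(k) = sigma^2 * sum_{i=0..q-k} theta_i * theta_{i+k},
and rho(k) = gamma(k) / gamma(0). Sigma^2 cancels.
  numerator   = (1)*(0.623) + (-0.332)*(-0.68) = 0.84876.
  denominator = (1)^2 + (-0.332)^2 + (0.623)^2 + (-0.68)^2 = 1.960753.
  rho(2) = 0.84876 / 1.960753 = 0.4329.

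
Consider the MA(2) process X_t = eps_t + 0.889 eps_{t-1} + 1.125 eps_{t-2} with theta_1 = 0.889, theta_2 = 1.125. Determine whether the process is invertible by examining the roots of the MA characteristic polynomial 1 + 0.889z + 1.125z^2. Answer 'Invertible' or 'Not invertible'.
\text{Not invertible}

The MA(q) characteristic polynomial is P(z) = 1 + 0.889z + 1.125z^2.
Invertibility requires all roots to lie outside the unit circle, i.e. |z| > 1 for every root.
Set 1 + (0.889) z + (1.125) z^2 = 0, i.e. a z^2 + b z + c = 0 with a = 1.125, b = 0.889, c = 1.
Discriminant D = b^2 - 4ac = (0.889)^2 - 4*(1.125)*1 = 0.790321 - (4.5) = -3.709679.
D < 0, so the roots are the complex-conjugate pair z = (-b +/- i sqrt(-D)) / (2a) = -0.3951 +/- 0.856i.
For a conjugate pair |z|^2 = z * conj(z) = (product of roots) = c/a = 1/(1.125) = 0.888889, so |z| = sqrt(0.888889) = 0.9428 for both roots.
Moduli of all roots: 0.9428, 0.9428.
All moduli strictly greater than 1? No.
Verdict: Not invertible.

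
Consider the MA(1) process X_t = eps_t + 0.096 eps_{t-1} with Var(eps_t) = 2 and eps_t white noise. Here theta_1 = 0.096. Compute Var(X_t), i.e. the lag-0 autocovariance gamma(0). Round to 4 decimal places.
\gamma(0) = 2.0184

For an MA(q) process X_t = eps_t + sum_i theta_i eps_{t-i} with
Var(eps_t) = sigma^2, the variance is
  gamma(0) = sigma^2 * (1 + sum_i theta_i^2).
  sum_i theta_i^2 = (0.096)^2 = 0.009216.
  gamma(0) = 2 * (1 + 0.009216) = 2 * 1.009216 = 2.018432, which rounds to 2.0184.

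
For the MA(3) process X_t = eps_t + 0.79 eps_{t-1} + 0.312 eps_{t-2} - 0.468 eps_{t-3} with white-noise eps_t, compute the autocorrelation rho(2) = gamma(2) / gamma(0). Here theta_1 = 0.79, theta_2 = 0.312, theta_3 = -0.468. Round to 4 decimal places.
\rho(2) = -0.0297

For an MA(q) process with theta_0 = 1, the autocovariance is
  gamma(k) = sigma^2 * sum_{i=0..q-k} theta_i * theta_{i+k},
and rho(k) = gamma(k) / gamma(0). Sigma^2 cancels.
  numerator   = (1)*(0.312) + (0.79)*(-0.468) = -0.05772.
  denominator = (1)^2 + (0.79)^2 + (0.312)^2 + (-0.468)^2 = 1.940468.
  rho(2) = -0.05772 / 1.940468 = -0.0297.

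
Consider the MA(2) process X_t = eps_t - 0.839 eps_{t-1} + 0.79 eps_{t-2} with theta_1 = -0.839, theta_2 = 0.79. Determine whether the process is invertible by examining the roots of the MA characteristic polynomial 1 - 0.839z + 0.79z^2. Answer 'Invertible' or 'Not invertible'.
\text{Invertible}

The MA(q) characteristic polynomial is P(z) = 1 - 0.839z + 0.79z^2.
Invertibility requires all roots to lie outside the unit circle, i.e. |z| > 1 for every root.
Set 1 + (-0.839) z + (0.79) z^2 = 0, i.e. a z^2 + b z + c = 0 with a = 0.79, b = -0.839, c = 1.
Discriminant D = b^2 - 4ac = (-0.839)^2 - 4*(0.79)*1 = 0.703921 - (3.16) = -2.456079.
D < 0, so the roots are the complex-conjugate pair z = (-b +/- i sqrt(-D)) / (2a) = 0.531 +/- 0.9919i.
For a conjugate pair |z|^2 = z * conj(z) = (product of roots) = c/a = 1/(0.79) = 1.265823, so |z| = sqrt(1.265823) = 1.1251 for both roots.
Moduli of all roots: 1.1251, 1.1251.
All moduli strictly greater than 1? Yes.
Verdict: Invertible.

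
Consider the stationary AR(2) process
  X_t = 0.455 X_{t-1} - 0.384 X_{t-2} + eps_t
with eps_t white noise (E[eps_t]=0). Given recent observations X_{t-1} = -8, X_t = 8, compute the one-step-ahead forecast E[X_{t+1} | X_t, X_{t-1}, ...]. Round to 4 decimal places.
E[X_{t+1} \mid \mathcal F_t] = 6.7120

For an AR(p) model X_t = c + sum_i phi_i X_{t-i} + eps_t, the
one-step-ahead conditional mean is
  E[X_{t+1} | X_t, ...] = c + sum_i phi_i X_{t+1-i}.
Substitute known values:
  E[X_{t+1} | ...] = (0.455) * (8) + (-0.384) * (-8)
                   = 6.7120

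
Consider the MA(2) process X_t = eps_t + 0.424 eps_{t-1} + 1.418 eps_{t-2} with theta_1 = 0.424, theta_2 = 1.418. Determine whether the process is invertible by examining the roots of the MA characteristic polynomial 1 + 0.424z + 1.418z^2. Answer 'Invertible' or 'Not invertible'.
\text{Not invertible}

The MA(q) characteristic polynomial is P(z) = 1 + 0.424z + 1.418z^2.
Invertibility requires all roots to lie outside the unit circle, i.e. |z| > 1 for every root.
Set 1 + (0.424) z + (1.418) z^2 = 0, i.e. a z^2 + b z + c = 0 with a = 1.418, b = 0.424, c = 1.
Discriminant D = b^2 - 4ac = (0.424)^2 - 4*(1.418)*1 = 0.179776 - (5.672) = -5.492224.
D < 0, so the roots are the complex-conjugate pair z = (-b +/- i sqrt(-D)) / (2a) = -0.1495 +/- 0.8264i.
For a conjugate pair |z|^2 = z * conj(z) = (product of roots) = c/a = 1/(1.418) = 0.705219, so |z| = sqrt(0.705219) = 0.8398 for both roots.
Moduli of all roots: 0.8398, 0.8398.
All moduli strictly greater than 1? No.
Verdict: Not invertible.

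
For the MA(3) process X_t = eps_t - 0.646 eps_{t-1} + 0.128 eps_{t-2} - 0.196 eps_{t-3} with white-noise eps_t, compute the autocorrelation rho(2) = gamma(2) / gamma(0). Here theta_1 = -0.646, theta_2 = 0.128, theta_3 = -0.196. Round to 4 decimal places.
\rho(2) = 0.1730

For an MA(q) process with theta_0 = 1, the autocovariance is
  gamma(k) = sigma^2 * sum_{i=0..q-k} theta_i * theta_{i+k},
and rho(k) = gamma(k) / gamma(0). Sigma^2 cancels.
  numerator   = (1)*(0.128) + (-0.646)*(-0.196) = 0.254616.
  denominator = (1)^2 + (-0.646)^2 + (0.128)^2 + (-0.196)^2 = 1.472116.
  rho(2) = 0.254616 / 1.472116 = 0.1730.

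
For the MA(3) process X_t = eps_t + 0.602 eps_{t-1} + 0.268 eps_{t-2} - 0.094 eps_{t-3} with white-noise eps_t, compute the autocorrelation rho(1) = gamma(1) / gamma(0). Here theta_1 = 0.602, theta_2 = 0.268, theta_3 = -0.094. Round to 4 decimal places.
\rho(1) = 0.5115

For an MA(q) process with theta_0 = 1, the autocovariance is
  gamma(k) = sigma^2 * sum_{i=0..q-k} theta_i * theta_{i+k},
and rho(k) = gamma(k) / gamma(0). Sigma^2 cancels.
  numerator   = (1)*(0.602) + (0.602)*(0.268) + (0.268)*(-0.094) = 0.738144.
  denominator = (1)^2 + (0.602)^2 + (0.268)^2 + (-0.094)^2 = 1.443064.
  rho(1) = 0.738144 / 1.443064 = 0.5115.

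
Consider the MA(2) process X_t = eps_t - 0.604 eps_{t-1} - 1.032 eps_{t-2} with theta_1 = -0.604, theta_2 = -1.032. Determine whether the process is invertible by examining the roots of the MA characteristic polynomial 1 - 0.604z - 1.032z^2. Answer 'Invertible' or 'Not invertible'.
\text{Not invertible}

The MA(q) characteristic polynomial is P(z) = 1 - 0.604z - 1.032z^2.
Invertibility requires all roots to lie outside the unit circle, i.e. |z| > 1 for every root.
Set 1 + (-0.604) z + (-1.032) z^2 = 0, i.e. a z^2 + b z + c = 0 with a = -1.032, b = -0.604, c = 1.
Discriminant D = b^2 - 4ac = (-0.604)^2 - 4*(-1.032)*1 = 0.364816 - (-4.128) = 4.492816.
D >= 0, so the roots are real: z = (-b +/- sqrt(D)) / (2a) = (0.604 +/- 2.119626) / (-2.064).
  z_1 = (0.604 + 2.119626) / (-2.064) = -1.3196,   |z_1| = 1.3196.
  z_2 = (0.604 - 2.119626) / (-2.064) = 0.7343,   |z_2| = 0.7343.
Moduli of all roots: 1.3196, 0.7343.
All moduli strictly greater than 1? No.
Verdict: Not invertible.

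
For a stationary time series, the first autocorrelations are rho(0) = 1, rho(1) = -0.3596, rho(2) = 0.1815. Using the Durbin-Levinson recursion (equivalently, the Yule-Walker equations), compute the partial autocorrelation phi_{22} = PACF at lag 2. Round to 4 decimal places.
\phi_{22} = 0.0599

The PACF at lag k is phi_{kk}, the last component of the solution
to the Yule-Walker system G_k phi = r_k where
  (G_k)_{ij} = rho(|i - j|), (r_k)_i = rho(i), i,j = 1..k.
Equivalently, Durbin-Levinson gives phi_{kk} iteratively:
  phi_{11} = rho(1)
  phi_{kk} = [rho(k) - sum_{j=1..k-1} phi_{k-1,j} rho(k-j)]
            / [1 - sum_{j=1..k-1} phi_{k-1,j} rho(j)],
  phi_{k,j} = phi_{k-1,j} - phi_{kk} phi_{k-1,k-j},  j = 1..k-1.
Step k = 1:
  phi_11 = rho(1) = -0.3596.
Step k = 2:
  phi_22 = [rho(2) - phi_11 rho(1)] / [1 - phi_11 rho(1)] = [0.1815 - (-0.3596)(-0.3596)] / [1 - (-0.3596)(-0.3596)]
         = 0.05218784 / 0.87068784 = 0.0599.
Therefore phi_{22} = 0.0599.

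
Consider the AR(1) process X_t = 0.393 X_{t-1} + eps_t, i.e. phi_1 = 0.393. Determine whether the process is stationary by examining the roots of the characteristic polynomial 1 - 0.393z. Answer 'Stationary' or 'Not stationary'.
\text{Stationary}

The AR(p) characteristic polynomial is P(z) = 1 - 0.393z.
Stationarity requires all roots to lie outside the unit circle, i.e. |z| > 1 for every root.
This is linear in z: 1 + (-0.393) z = 0  =>  z = -1/(-0.393) = 2.544529,  |z| = 2.544529.
Moduli of all roots: 2.5445.
All moduli strictly greater than 1? Yes.
Verdict: Stationary.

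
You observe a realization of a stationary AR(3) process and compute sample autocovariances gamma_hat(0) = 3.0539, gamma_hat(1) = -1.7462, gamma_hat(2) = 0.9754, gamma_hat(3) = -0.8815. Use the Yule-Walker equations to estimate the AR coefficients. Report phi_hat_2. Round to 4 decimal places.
\hat\phi_{2} = -0.1061

The Yule-Walker equations for an AR(p) process read, in matrix form,
  Gamma_p phi = r_p,   with   (Gamma_p)_{ij} = gamma(|i - j|),
                       (r_p)_i = gamma(i),   i,j = 1..p.
Substitute the sample gammas (Toeplitz matrix and right-hand side of size 3):
  Gamma_p = [[3.0539, -1.7462, 0.9754], [-1.7462, 3.0539, -1.7462], [0.9754, -1.7462, 3.0539]]
  r_p     = [-1.7462, 0.9754, -0.8815]
Written out (R1..R3):
  (R1) 3.0539 phi_1 - 1.7462 phi_2 + 0.9754 phi_3 = -1.7462
  (R2) -1.7462 phi_1 + 3.0539 phi_2 - 1.7462 phi_3 = 0.9754
  (R3) 0.9754 phi_1 - 1.7462 phi_2 + 3.0539 phi_3 = -0.8815
Gaussian elimination:
  R2 <- R2 - (-1.7462/3.0539) R1 = R2 - (-0.571793) R1:  2.055434 phi_2 - 1.188473 phi_3 = -0.023066
  R3 <- R3 - (0.9754/3.0539) R1 = R3 - (0.319395) R1:  -1.188473 phi_2 + 2.742362 phi_3 = -0.323773
  R3 <- R3 - (-1.188473/2.055434) R2 = R3 - (-0.57821) R2:  2.055175 phi_3 = -0.33711
Back-substitution:
  phi_hat_3 = -0.33711 / 2.055175 = -0.16403
  phi_hat_2 = (-0.023066 - (-1.188473)(-0.16403)) / 2.055434 = -0.106065
  phi_hat_1 = (-1.7462 - (-1.7462)(-0.106065) - (0.9754)(-0.16403)) / 3.0539 = -0.580051
So phi_hat = [-0.5801, -0.1061, -0.1640].
Therefore phi_hat_2 = -0.1061.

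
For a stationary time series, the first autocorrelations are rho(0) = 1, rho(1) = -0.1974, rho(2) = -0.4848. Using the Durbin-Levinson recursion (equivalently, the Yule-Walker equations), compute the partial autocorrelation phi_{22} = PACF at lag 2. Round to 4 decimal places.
\phi_{22} = -0.5450

The PACF at lag k is phi_{kk}, the last component of the solution
to the Yule-Walker system G_k phi = r_k where
  (G_k)_{ij} = rho(|i - j|), (r_k)_i = rho(i), i,j = 1..k.
Equivalently, Durbin-Levinson gives phi_{kk} iteratively:
  phi_{11} = rho(1)
  phi_{kk} = [rho(k) - sum_{j=1..k-1} phi_{k-1,j} rho(k-j)]
            / [1 - sum_{j=1..k-1} phi_{k-1,j} rho(j)],
  phi_{k,j} = phi_{k-1,j} - phi_{kk} phi_{k-1,k-j},  j = 1..k-1.
Step k = 1:
  phi_11 = rho(1) = -0.1974.
Step k = 2:
  phi_22 = [rho(2) - phi_11 rho(1)] / [1 - phi_11 rho(1)] = [-0.4848 - (-0.1974)(-0.1974)] / [1 - (-0.1974)(-0.1974)]
         = -0.52376676 / 0.96103324 = -0.545.
Therefore phi_{22} = -0.5450.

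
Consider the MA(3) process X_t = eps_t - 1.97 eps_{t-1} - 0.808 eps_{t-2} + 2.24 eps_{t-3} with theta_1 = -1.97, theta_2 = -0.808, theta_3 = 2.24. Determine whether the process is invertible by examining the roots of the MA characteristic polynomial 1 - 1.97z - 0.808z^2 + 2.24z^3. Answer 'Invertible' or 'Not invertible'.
\text{Not invertible}

The MA(q) characteristic polynomial is P(z) = 1 - 1.97z - 0.808z^2 + 2.24z^3.
Invertibility requires all roots to lie outside the unit circle, i.e. |z| > 1 for every root.
Degree 3: look for a simple real root z0 first, then factor out (1 - z/z0) and solve the remaining quadratic.
Testing z0 = 0.625: P(0.625) = 1 + (-1.97)(0.625) + (-0.808)(0.625)^2 + (2.24)(0.625)^3
  = 1 + (-1.23125) + (-0.315625) + (0.546875) = 0.  So z_0 = 0.625 is a root, |z_0| = 0.625.
Divide out the factor (1 - 1.6 z) = (1 - z/z0) (since 1/z0 = 1.6):
  P(z) = (1 - 1.6 z)(1 + (-0.37) z + (-1.4) z^2)
  [check: z-coef -0.37 - (1.6) = -1.97; z^2-coef -1.4 - (1.6)(-0.37) = -0.808; z^3-coef -(1.6)(-1.4) = 2.24.]
Remaining roots from the quadratic factor 1 + (-0.37) z + (-1.4) z^2:
  Set 1 + (-0.37) z + (-1.4) z^2 = 0, i.e. a z^2 + b z + c = 0 with a = -1.4, b = -0.37, c = 1.
  Discriminant D = b^2 - 4ac = (-0.37)^2 - 4*(-1.4)*1 = 0.1369 - (-5.6) = 5.7369.
  D >= 0, so the roots are real: z = (-b +/- sqrt(D)) / (2a) = (0.37 +/- 2.395183) / (-2.8).
    z_1 = (0.37 + 2.395183) / (-2.8) = -0.9876,   |z_1| = 0.9876.
    z_2 = (0.37 - 2.395183) / (-2.8) = 0.7233,   |z_2| = 0.7233.
Moduli of all roots: 0.6250, 0.9876, 0.7233.
All moduli strictly greater than 1? No.
Verdict: Not invertible.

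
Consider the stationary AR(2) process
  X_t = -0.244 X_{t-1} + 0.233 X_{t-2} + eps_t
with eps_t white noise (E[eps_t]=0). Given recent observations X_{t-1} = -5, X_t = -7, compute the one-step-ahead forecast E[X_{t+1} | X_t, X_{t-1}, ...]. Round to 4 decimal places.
E[X_{t+1} \mid \mathcal F_t] = 0.5430

For an AR(p) model X_t = c + sum_i phi_i X_{t-i} + eps_t, the
one-step-ahead conditional mean is
  E[X_{t+1} | X_t, ...] = c + sum_i phi_i X_{t+1-i}.
Substitute known values:
  E[X_{t+1} | ...] = (-0.244) * (-7) + (0.233) * (-5)
                   = 0.5430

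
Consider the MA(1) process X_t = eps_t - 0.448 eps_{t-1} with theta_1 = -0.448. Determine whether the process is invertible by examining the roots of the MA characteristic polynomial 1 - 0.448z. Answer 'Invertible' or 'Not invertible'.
\text{Invertible}

The MA(q) characteristic polynomial is P(z) = 1 - 0.448z.
Invertibility requires all roots to lie outside the unit circle, i.e. |z| > 1 for every root.
This is linear in z: 1 + (-0.448) z = 0  =>  z = -1/(-0.448) = 2.232143,  |z| = 2.232143.
Moduli of all roots: 2.2321.
All moduli strictly greater than 1? Yes.
Verdict: Invertible.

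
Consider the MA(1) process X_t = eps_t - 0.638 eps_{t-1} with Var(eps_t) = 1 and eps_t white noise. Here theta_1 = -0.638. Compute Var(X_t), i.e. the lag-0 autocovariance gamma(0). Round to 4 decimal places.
\gamma(0) = 1.4070

For an MA(q) process X_t = eps_t + sum_i theta_i eps_{t-i} with
Var(eps_t) = sigma^2, the variance is
  gamma(0) = sigma^2 * (1 + sum_i theta_i^2).
  sum_i theta_i^2 = (-0.638)^2 = 0.407044.
  gamma(0) = 1 * (1 + 0.407044) = 1 * 1.407044 = 1.407044, which rounds to 1.4070.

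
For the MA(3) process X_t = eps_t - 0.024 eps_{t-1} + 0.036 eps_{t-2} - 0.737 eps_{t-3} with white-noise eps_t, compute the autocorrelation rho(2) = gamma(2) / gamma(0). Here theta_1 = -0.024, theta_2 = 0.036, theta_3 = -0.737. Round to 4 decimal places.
\rho(2) = 0.0347

For an MA(q) process with theta_0 = 1, the autocovariance is
  gamma(k) = sigma^2 * sum_{i=0..q-k} theta_i * theta_{i+k},
and rho(k) = gamma(k) / gamma(0). Sigma^2 cancels.
  numerator   = (1)*(0.036) + (-0.024)*(-0.737) = 0.053688.
  denominator = (1)^2 + (-0.024)^2 + (0.036)^2 + (-0.737)^2 = 1.545041.
  rho(2) = 0.053688 / 1.545041 = 0.0347.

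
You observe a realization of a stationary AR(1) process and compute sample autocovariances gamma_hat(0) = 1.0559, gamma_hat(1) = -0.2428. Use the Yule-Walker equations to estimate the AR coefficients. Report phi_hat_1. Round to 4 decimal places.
\hat\phi_{1} = -0.2299

The Yule-Walker equations for an AR(p) process read, in matrix form,
  Gamma_p phi = r_p,   with   (Gamma_p)_{ij} = gamma(|i - j|),
                       (r_p)_i = gamma(i),   i,j = 1..p.
Substitute the sample gammas (Toeplitz matrix and right-hand side of size 1):
  Gamma_p = [[1.0559]]
  r_p     = [-0.2428]
With p = 1 this is the single equation gamma(0) phi_1 = gamma(1):
  phi_hat_1 = gamma(1) / gamma(0) = -0.2428 / 1.0559 = -0.2299.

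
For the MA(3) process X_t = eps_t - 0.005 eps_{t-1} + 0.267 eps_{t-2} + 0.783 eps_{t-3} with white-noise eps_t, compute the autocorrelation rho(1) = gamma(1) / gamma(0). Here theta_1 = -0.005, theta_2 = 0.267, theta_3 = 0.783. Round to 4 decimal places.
\rho(1) = 0.1204

For an MA(q) process with theta_0 = 1, the autocovariance is
  gamma(k) = sigma^2 * sum_{i=0..q-k} theta_i * theta_{i+k},
and rho(k) = gamma(k) / gamma(0). Sigma^2 cancels.
  numerator   = (1)*(-0.005) + (-0.005)*(0.267) + (0.267)*(0.783) = 0.202726.
  denominator = (1)^2 + (-0.005)^2 + (0.267)^2 + (0.783)^2 = 1.684403.
  rho(1) = 0.202726 / 1.684403 = 0.1204.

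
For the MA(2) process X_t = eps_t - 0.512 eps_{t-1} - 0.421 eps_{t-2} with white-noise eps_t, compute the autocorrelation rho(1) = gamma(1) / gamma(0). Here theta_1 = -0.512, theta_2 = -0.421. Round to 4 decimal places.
\rho(1) = -0.2060

For an MA(q) process with theta_0 = 1, the autocovariance is
  gamma(k) = sigma^2 * sum_{i=0..q-k} theta_i * theta_{i+k},
and rho(k) = gamma(k) / gamma(0). Sigma^2 cancels.
  numerator   = (1)*(-0.512) + (-0.512)*(-0.421) = -0.296448.
  denominator = (1)^2 + (-0.512)^2 + (-0.421)^2 = 1.439385.
  rho(1) = -0.296448 / 1.439385 = -0.2060.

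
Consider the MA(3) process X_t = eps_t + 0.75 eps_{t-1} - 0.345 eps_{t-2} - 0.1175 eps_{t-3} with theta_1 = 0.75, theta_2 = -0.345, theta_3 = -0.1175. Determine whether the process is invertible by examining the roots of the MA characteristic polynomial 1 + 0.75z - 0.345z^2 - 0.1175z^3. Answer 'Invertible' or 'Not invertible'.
\text{Invertible}

The MA(q) characteristic polynomial is P(z) = 1 + 0.75z - 0.345z^2 - 0.1175z^3.
Invertibility requires all roots to lie outside the unit circle, i.e. |z| > 1 for every root.
Degree 3: look for a simple real root z0 first, then factor out (1 - z/z0) and solve the remaining quadratic.
Testing z0 = -4: P(-4) = 1 + (0.75)(-4) + (-0.345)(-4)^2 + (-0.1175)(-4)^3
  = 1 + (-3) + (-5.52) + (7.52) = 0.  So z_0 = -4 is a root, |z_0| = 4.
Divide out the factor (1 + 0.25 z) = (1 - z/z0) (since 1/z0 = -0.25):
  P(z) = (1 + 0.25 z)(1 + (0.5) z + (-0.47) z^2)
  [check: z-coef 0.5 - (-0.25) = 0.75; z^2-coef -0.47 - (-0.25)(0.5) = -0.345; z^3-coef -(-0.25)(-0.47) = -0.1175.]
Remaining roots from the quadratic factor 1 + (0.5) z + (-0.47) z^2:
  Set 1 + (0.5) z + (-0.47) z^2 = 0, i.e. a z^2 + b z + c = 0 with a = -0.47, b = 0.5, c = 1.
  Discriminant D = b^2 - 4ac = (0.5)^2 - 4*(-0.47)*1 = 0.25 - (-1.88) = 2.13.
  D >= 0, so the roots are real: z = (-b +/- sqrt(D)) / (2a) = (-0.5 +/- 1.459452) / (-0.94).
    z_1 = (-0.5 + 1.459452) / (-0.94) = -1.0207,   |z_1| = 1.0207.
    z_2 = (-0.5 - 1.459452) / (-0.94) = 2.0845,   |z_2| = 2.0845.
Moduli of all roots: 4.0000, 1.0207, 2.0845.
All moduli strictly greater than 1? Yes.
Verdict: Invertible.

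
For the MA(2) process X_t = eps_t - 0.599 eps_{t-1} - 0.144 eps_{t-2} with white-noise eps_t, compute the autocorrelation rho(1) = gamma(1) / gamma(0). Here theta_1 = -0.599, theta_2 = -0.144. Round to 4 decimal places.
\rho(1) = -0.3717

For an MA(q) process with theta_0 = 1, the autocovariance is
  gamma(k) = sigma^2 * sum_{i=0..q-k} theta_i * theta_{i+k},
and rho(k) = gamma(k) / gamma(0). Sigma^2 cancels.
  numerator   = (1)*(-0.599) + (-0.599)*(-0.144) = -0.512744.
  denominator = (1)^2 + (-0.599)^2 + (-0.144)^2 = 1.379537.
  rho(1) = -0.512744 / 1.379537 = -0.3717.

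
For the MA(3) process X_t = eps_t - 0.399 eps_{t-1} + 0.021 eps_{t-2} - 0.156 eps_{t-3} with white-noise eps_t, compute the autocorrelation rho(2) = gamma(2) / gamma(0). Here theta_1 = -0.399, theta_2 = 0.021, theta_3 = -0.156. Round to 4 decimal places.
\rho(2) = 0.0703

For an MA(q) process with theta_0 = 1, the autocovariance is
  gamma(k) = sigma^2 * sum_{i=0..q-k} theta_i * theta_{i+k},
and rho(k) = gamma(k) / gamma(0). Sigma^2 cancels.
  numerator   = (1)*(0.021) + (-0.399)*(-0.156) = 0.083244.
  denominator = (1)^2 + (-0.399)^2 + (0.021)^2 + (-0.156)^2 = 1.183978.
  rho(2) = 0.083244 / 1.183978 = 0.0703.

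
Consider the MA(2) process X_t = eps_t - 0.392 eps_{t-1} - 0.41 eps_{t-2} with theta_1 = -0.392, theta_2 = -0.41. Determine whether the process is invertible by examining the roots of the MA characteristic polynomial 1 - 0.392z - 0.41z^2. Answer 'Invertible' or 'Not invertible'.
\text{Invertible}

The MA(q) characteristic polynomial is P(z) = 1 - 0.392z - 0.41z^2.
Invertibility requires all roots to lie outside the unit circle, i.e. |z| > 1 for every root.
Set 1 + (-0.392) z + (-0.41) z^2 = 0, i.e. a z^2 + b z + c = 0 with a = -0.41, b = -0.392, c = 1.
Discriminant D = b^2 - 4ac = (-0.392)^2 - 4*(-0.41)*1 = 0.153664 - (-1.64) = 1.793664.
D >= 0, so the roots are real: z = (-b +/- sqrt(D)) / (2a) = (0.392 +/- 1.339277) / (-0.82).
  z_1 = (0.392 + 1.339277) / (-0.82) = -2.1113,   |z_1| = 2.1113.
  z_2 = (0.392 - 1.339277) / (-0.82) = 1.1552,   |z_2| = 1.1552.
Moduli of all roots: 2.1113, 1.1552.
All moduli strictly greater than 1? Yes.
Verdict: Invertible.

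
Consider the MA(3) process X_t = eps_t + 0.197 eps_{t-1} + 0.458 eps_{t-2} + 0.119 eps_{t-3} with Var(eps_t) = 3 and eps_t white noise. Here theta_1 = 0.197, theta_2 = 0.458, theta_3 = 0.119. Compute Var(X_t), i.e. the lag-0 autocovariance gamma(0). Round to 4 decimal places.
\gamma(0) = 3.7882

For an MA(q) process X_t = eps_t + sum_i theta_i eps_{t-i} with
Var(eps_t) = sigma^2, the variance is
  gamma(0) = sigma^2 * (1 + sum_i theta_i^2).
  sum_i theta_i^2 = (0.197)^2 + (0.458)^2 + (0.119)^2 = 0.038809 + 0.209764 + 0.014161 = 0.262734.
  gamma(0) = 3 * (1 + 0.262734) = 3 * 1.262734 = 3.788202, which rounds to 3.7882.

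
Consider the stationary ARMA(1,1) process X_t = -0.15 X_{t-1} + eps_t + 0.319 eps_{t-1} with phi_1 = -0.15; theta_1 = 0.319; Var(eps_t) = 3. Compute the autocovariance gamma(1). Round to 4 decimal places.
\gamma(1) = 0.4939

Multiply the model equation by X_{t-k} and take expectations. With theta_0 = psi_0 = 1 and psi_j the MA(infinity) weights, this gives
  gamma(k) - sum_i phi_i gamma(k-i) = c_k,
  c_k = sigma^2 * sum_{j=k..q} theta_j psi_{j-k}   (c_k = 0 for k > q),
using gamma(-m) = gamma(m).
psi-weights needed (psi_j = theta_j + sum_i phi_i psi_{j-i}):
  psi_1 = theta_1 + phi_1 = 0.319 + (-0.15) = 0.169
Right-hand sides:
  c_0 = sigma^2 (1 + theta_1 psi_1) = 3 * (1 + (0.319)(0.169)) = 3 * 1.053911 = 3.161733
  c_1 = sigma^2 theta_1 = 3 * (0.319) = 0.957
  c_2 = 0
Equations for k = 0 and k = 1 (AR order 1):
  gamma(0) = phi_1 gamma(1) + c_0
  gamma(1) = phi_1 gamma(0) + c_1
Substituting the second into the first: gamma(0) (1 - phi_1^2) = c_0 + phi_1 c_1, so
  gamma(0) = (c_0 + phi_1 c_1) / (1 - phi_1^2) = (3.161733 + (-0.15)(0.957)) / (1 - (-0.15)^2) = 3.018183 / 0.9775 = 3.087655.
  gamma(1) = phi_1 gamma(0) + c_1 = (-0.15)(3.087655) + (0.957) = 0.493852.
Therefore gamma(1) = 0.4939 (to 4 decimal places).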